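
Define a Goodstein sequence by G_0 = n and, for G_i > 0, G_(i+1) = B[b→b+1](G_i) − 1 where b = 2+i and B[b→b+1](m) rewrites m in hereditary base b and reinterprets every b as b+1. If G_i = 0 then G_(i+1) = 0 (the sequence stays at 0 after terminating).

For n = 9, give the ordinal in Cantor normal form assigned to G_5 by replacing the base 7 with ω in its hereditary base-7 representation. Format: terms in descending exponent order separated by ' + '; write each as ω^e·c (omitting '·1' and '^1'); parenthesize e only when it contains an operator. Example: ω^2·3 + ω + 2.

ω^ω·3 + ω^3·3 + ω^2·3 + ω·3

9 —HB2→ 2^(2 + 1) + 1 —bump→ 3^(3 + 1) + 1 = 82 —(−1)→ 81
81 —HB3→ 3^(3 + 1) —bump→ 4^(4 + 1) = 1024 —(−1)→ 1023
1023 —HB4→ 3·4^4 + 3·4^3 + 3·4^2 + 3·4 + 3 —bump→ 3·5^5 + 3·5^3 + 3·5^2 + 3·5 + 3 = 9843 —(−1)→ 9842
9842 —HB5→ 3·5^5 + 3·5^3 + 3·5^2 + 3·5 + 2 —bump→ 3·6^6 + 3·6^3 + 3·6^2 + 3·6 + 2 = 140744 —(−1)→ 140743
140743 —HB6→ 3·6^6 + 3·6^3 + 3·6^2 + 3·6 + 1 —bump→ 3·7^7 + 3·7^3 + 3·7^2 + 3·7 + 1 = 2471827 —(−1)→ 2471826
2471826 —HB7→ 3·7^7 + 3·7^3 + 3·7^2 + 3·7 —bump→ 3·8^8 + 3·8^3 + 3·8^2 + 3·8 = 50333400 —(−1)→ 50333399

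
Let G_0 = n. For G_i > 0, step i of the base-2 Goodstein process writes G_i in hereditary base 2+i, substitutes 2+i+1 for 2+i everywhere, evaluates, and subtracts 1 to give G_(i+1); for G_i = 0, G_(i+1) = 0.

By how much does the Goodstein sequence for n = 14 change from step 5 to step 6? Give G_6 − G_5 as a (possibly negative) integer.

128542131

G_0 = 14. HB_2(14) = 2^(2 + 1) + 2^2 + 2. Bump = 111. G_1 = 110.
G_1 = 110. HB_3(110) = 3^(3 + 1) + 3^3 + 2. Bump = 1282. G_2 = 1281.
G_2 = 1281. HB_4(1281) = 4^(4 + 1) + 4^4 + 1. Bump = 18751. G_3 = 18750.
G_3 = 18750. HB_5(18750) = 5^(5 + 1) + 5^5. Bump = 326592. G_4 = 326591.
G_4 = 326591. HB_6(326591) = 6^(6 + 1) + 5·6^5 + 5·6^4 + 5·6^3 + 5·6^2 + 5·6 + 5. Bump = 5862841. G_5 = 5862840.
G_5 = 5862840. HB_7(5862840) = 7^(7 + 1) + 5·7^5 + 5·7^4 + 5·7^3 + 5·7^2 + 5·7 + 4. Bump = 134404972. G_6 = 134404971.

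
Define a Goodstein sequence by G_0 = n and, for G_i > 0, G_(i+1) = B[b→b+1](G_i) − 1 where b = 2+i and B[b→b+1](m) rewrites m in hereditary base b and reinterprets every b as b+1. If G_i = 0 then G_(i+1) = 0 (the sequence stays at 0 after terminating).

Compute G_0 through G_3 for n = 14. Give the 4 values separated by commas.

14, 110, 1281, 18750

G_0=14  [base 2] 2^(2 + 1) + 2^2 + 2  →[2↦3]→  3^(3 + 1) + 3^3 + 3 = 111  −1 ⇒ G_1=110
G_1=110  [base 3] 3^(3 + 1) + 3^3 + 2  →[3↦4]→  4^(4 + 1) + 4^4 + 2 = 1282  −1 ⇒ G_2=1281
G_2=1281  [base 4] 4^(4 + 1) + 4^4 + 1  →[4↦5]→  5^(5 + 1) + 5^5 + 1 = 18751  −1 ⇒ G_3=18750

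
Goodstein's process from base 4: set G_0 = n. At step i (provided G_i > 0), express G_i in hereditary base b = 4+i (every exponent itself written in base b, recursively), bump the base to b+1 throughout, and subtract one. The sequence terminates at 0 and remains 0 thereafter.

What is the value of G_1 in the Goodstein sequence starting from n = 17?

17 —HB4→ 4^2 + 1 —bump→ 5^2 + 1 = 26 —(−1)→ 25
25 —HB5→ 5^2 —bump→ 6^2 = 36 —(−1)→ 35

25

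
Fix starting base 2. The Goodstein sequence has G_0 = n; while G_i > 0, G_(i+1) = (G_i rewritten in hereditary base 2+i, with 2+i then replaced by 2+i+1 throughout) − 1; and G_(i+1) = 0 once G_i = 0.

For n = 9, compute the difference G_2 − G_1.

942

G_0=9  [base 2] 2^(2 + 1) + 1  →[2↦3]→  3^(3 + 1) + 1 = 82  −1 ⇒ G_1=81
G_1=81  [base 3] 3^(3 + 1)  →[3↦4]→  4^(4 + 1) = 1024  −1 ⇒ G_2=1023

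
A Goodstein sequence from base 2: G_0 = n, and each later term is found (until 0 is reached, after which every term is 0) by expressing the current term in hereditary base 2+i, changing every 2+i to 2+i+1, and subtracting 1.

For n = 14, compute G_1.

110

14 —HB2→ 2^(2 + 1) + 2^2 + 2 —bump→ 3^(3 + 1) + 3^3 + 3 = 111 —(−1)→ 110
110 —HB3→ 3^(3 + 1) + 3^3 + 2 —bump→ 4^(4 + 1) + 4^4 + 2 = 1282 —(−1)→ 1281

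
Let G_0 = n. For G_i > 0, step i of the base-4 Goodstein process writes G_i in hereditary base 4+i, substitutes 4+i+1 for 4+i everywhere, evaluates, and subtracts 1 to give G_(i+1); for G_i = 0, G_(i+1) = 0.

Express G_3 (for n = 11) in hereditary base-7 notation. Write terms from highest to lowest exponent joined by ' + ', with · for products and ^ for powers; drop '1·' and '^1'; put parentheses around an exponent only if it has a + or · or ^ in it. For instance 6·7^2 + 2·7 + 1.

step 0: 11 = 2·4 + 3; sub 5 for 4: 2·5 + 3; = 13; G_1 = 13−1 = 12
step 1: 12 = 2·5 + 2; sub 6 for 5: 2·6 + 2; = 14; G_2 = 14−1 = 13
step 2: 13 = 2·6 + 1; sub 7 for 6: 2·7 + 1; = 15; G_3 = 15−1 = 14
step 3: 14 = 2·7; sub 8 for 7: 2·8; = 16; G_4 = 16−1 = 15

2·7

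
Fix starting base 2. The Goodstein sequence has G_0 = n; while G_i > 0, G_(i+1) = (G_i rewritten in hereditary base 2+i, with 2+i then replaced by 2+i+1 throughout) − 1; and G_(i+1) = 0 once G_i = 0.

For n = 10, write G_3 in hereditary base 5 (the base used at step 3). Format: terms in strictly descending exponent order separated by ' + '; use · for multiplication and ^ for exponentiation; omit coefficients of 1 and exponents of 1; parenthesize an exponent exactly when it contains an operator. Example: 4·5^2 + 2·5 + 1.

G_0=10  [base 2] 2^(2 + 1) + 2  →[2↦3]→  3^(3 + 1) + 3 = 84  −1 ⇒ G_1=83
G_1=83  [base 3] 3^(3 + 1) + 2  →[3↦4]→  4^(4 + 1) + 2 = 1026  −1 ⇒ G_2=1025
G_2=1025  [base 4] 4^(4 + 1) + 1  →[4↦5]→  5^(5 + 1) + 1 = 15626  −1 ⇒ G_3=15625
G_3=15625  [base 5] 5^(5 + 1)  →[5↦6]→  6^(6 + 1) = 279936  −1 ⇒ G_4=279935

5^(5 + 1)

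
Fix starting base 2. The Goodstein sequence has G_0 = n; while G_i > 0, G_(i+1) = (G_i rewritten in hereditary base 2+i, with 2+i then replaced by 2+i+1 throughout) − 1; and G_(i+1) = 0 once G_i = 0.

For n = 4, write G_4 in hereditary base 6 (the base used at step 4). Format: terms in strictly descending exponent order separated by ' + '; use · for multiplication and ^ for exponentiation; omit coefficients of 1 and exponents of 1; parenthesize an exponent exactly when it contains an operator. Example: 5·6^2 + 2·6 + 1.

G_0=4  [base 2] 2^2  →[2↦3]→  3^3 = 27  −1 ⇒ G_1=26
G_1=26  [base 3] 2·3^2 + 2·3 + 2  →[3↦4]→  2·4^2 + 2·4 + 2 = 42  −1 ⇒ G_2=41
G_2=41  [base 4] 2·4^2 + 2·4 + 1  →[4↦5]→  2·5^2 + 2·5 + 1 = 61  −1 ⇒ G_3=60
G_3=60  [base 5] 2·5^2 + 2·5  →[5↦6]→  2·6^2 + 2·6 = 84  −1 ⇒ G_4=83

2·6^2 + 6 + 5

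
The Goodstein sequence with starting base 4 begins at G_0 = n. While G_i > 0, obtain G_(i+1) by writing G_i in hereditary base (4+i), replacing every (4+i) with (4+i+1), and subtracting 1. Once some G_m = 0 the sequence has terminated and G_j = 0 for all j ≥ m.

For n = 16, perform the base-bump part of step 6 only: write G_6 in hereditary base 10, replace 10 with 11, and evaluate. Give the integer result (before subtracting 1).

[0] 16 ≡ 4^2 (base 4). Lift 5: 25. −1: 24.
[1] 24 ≡ 4·5 + 4 (base 5). Lift 6: 28. −1: 27.
[2] 27 ≡ 4·6 + 3 (base 6). Lift 7: 31. −1: 30.
[3] 30 ≡ 4·7 + 2 (base 7). Lift 8: 34. −1: 33.
[4] 33 ≡ 4·8 + 1 (base 8). Lift 9: 37. −1: 36.
[5] 36 ≡ 4·9 (base 9). Lift 10: 40. −1: 39.
[6] 39 ≡ 3·10 + 9 (base 10). Lift 11: 42. −1: 41.

42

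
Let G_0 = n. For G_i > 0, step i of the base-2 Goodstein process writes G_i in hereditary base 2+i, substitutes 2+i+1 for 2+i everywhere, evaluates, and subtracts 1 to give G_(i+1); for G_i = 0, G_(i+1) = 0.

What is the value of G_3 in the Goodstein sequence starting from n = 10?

step 0: 10 = 2^(2 + 1) + 2; sub 3 for 2: 3^(3 + 1) + 3; = 84; G_1 = 84−1 = 83
step 1: 83 = 3^(3 + 1) + 2; sub 4 for 3: 4^(4 + 1) + 2; = 1026; G_2 = 1026−1 = 1025
step 2: 1025 = 4^(4 + 1) + 1; sub 5 for 4: 5^(5 + 1) + 1; = 15626; G_3 = 15626−1 = 15625
step 3: 15625 = 5^(5 + 1); sub 6 for 5: 6^(6 + 1); = 279936; G_4 = 279936−1 = 279935

15625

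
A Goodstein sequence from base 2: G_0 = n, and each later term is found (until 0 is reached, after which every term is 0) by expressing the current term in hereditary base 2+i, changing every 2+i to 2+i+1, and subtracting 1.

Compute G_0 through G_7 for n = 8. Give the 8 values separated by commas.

8, 80, 553, 6310, 93395, 1647195, 33554571, 774841151

[0] 8 ≡ 2^(2 + 1) (base 2). Lift 3: 81. −1: 80.
[1] 80 ≡ 2·3^3 + 2·3^2 + 2·3 + 2 (base 3). Lift 4: 554. −1: 553.
[2] 553 ≡ 2·4^4 + 2·4^2 + 2·4 + 1 (base 4). Lift 5: 6311. −1: 6310.
[3] 6310 ≡ 2·5^5 + 2·5^2 + 2·5 (base 5). Lift 6: 93396. −1: 93395.
[4] 93395 ≡ 2·6^6 + 2·6^2 + 6 + 5 (base 6). Lift 7: 1647196. −1: 1647195.
[5] 1647195 ≡ 2·7^7 + 2·7^2 + 7 + 4 (base 7). Lift 8: 33554572. −1: 33554571.
[6] 33554571 ≡ 2·8^8 + 2·8^2 + 8 + 3 (base 8). Lift 9: 774841152. −1: 774841151.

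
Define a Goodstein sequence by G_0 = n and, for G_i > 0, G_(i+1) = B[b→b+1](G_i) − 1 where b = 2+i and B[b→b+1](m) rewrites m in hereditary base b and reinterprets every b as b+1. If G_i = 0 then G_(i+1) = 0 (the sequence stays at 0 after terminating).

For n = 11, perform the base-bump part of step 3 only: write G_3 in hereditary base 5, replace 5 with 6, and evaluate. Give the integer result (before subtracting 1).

279938

i=0: 11 = 2^(2 + 1) + 2 + 1 (b=2); 2→3: 3^(3 + 1) + 3 + 1 = 85; 85−1 = 84
i=1: 84 = 3^(3 + 1) + 3 (b=3); 3→4: 4^(4 + 1) + 4 = 1028; 1028−1 = 1027
i=2: 1027 = 4^(4 + 1) + 3 (b=4); 4→5: 5^(5 + 1) + 3 = 15628; 15628−1 = 15627
i=3: 15627 = 5^(5 + 1) + 2 (b=5); 5→6: 6^(6 + 1) + 2 = 279938; 279938−1 = 279937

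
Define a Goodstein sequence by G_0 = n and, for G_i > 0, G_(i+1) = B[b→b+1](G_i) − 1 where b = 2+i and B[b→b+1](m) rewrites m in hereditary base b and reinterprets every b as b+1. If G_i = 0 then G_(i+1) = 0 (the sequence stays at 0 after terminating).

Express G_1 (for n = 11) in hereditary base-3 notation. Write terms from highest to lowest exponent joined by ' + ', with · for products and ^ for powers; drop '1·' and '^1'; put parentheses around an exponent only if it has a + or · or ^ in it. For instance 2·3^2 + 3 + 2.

G_0=11  [base 2] 2^(2 + 1) + 2 + 1  →[2↦3]→  3^(3 + 1) + 3 + 1 = 85  −1 ⇒ G_1=84
G_1=84  [base 3] 3^(3 + 1) + 3  →[3↦4]→  4^(4 + 1) + 4 = 1028  −1 ⇒ G_2=1027

3^(3 + 1) + 3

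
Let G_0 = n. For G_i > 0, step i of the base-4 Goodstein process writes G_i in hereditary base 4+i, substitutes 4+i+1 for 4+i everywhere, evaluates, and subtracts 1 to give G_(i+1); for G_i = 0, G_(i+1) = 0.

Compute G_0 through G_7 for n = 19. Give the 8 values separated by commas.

19, 27, 37, 49, 63, 69, 75, 81

(0) 19|_4 = 4^2 + 3 ↦ 5^2 + 3|_5 = 28 ⇒ 27
(1) 27|_5 = 5^2 + 2 ↦ 6^2 + 2|_6 = 38 ⇒ 37
(2) 37|_6 = 6^2 + 1 ↦ 7^2 + 1|_7 = 50 ⇒ 49
(3) 49|_7 = 7^2 ↦ 8^2|_8 = 64 ⇒ 63
(4) 63|_8 = 7·8 + 7 ↦ 7·9 + 7|_9 = 70 ⇒ 69
(5) 69|_9 = 7·9 + 6 ↦ 7·10 + 6|_10 = 76 ⇒ 75
(6) 75|_10 = 7·10 + 5 ↦ 7·11 + 5|_11 = 82 ⇒ 81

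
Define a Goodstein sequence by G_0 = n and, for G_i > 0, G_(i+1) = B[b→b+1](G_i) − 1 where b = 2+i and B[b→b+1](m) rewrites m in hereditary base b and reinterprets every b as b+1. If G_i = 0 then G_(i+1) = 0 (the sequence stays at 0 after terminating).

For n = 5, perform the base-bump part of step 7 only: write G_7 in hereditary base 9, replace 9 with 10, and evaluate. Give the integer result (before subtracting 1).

3326

i=0: 5 = 2^2 + 1 (b=2); 2→3: 3^3 + 1 = 28; 28−1 = 27
i=1: 27 = 3^3 (b=3); 3→4: 4^4 = 256; 256−1 = 255
i=2: 255 = 3·4^3 + 3·4^2 + 3·4 + 3 (b=4); 4→5: 3·5^3 + 3·5^2 + 3·5 + 3 = 468; 468−1 = 467
i=3: 467 = 3·5^3 + 3·5^2 + 3·5 + 2 (b=5); 5→6: 3·6^3 + 3·6^2 + 3·6 + 2 = 776; 776−1 = 775
i=4: 775 = 3·6^3 + 3·6^2 + 3·6 + 1 (b=6); 6→7: 3·7^3 + 3·7^2 + 3·7 + 1 = 1198; 1198−1 = 1197
i=5: 1197 = 3·7^3 + 3·7^2 + 3·7 (b=7); 7→8: 3·8^3 + 3·8^2 + 3·8 = 1752; 1752−1 = 1751
i=6: 1751 = 3·8^3 + 3·8^2 + 2·8 + 7 (b=8); 8→9: 3·9^3 + 3·9^2 + 2·9 + 7 = 2455; 2455−1 = 2454
i=7: 2454 = 3·9^3 + 3·9^2 + 2·9 + 6 (b=9); 9→10: 3·10^3 + 3·10^2 + 2·10 + 6 = 3326; 3326−1 = 3325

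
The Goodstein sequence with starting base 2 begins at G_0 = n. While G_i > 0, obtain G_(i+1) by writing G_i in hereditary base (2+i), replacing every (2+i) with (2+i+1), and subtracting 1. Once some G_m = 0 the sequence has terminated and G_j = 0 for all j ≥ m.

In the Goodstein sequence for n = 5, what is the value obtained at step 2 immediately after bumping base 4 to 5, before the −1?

468

i=0: 5 = 2^2 + 1 (b=2); 2→3: 3^3 + 1 = 28; 28−1 = 27
i=1: 27 = 3^3 (b=3); 3→4: 4^4 = 256; 256−1 = 255
i=2: 255 = 3·4^3 + 3·4^2 + 3·4 + 3 (b=4); 4→5: 3·5^3 + 3·5^2 + 3·5 + 3 = 468; 468−1 = 467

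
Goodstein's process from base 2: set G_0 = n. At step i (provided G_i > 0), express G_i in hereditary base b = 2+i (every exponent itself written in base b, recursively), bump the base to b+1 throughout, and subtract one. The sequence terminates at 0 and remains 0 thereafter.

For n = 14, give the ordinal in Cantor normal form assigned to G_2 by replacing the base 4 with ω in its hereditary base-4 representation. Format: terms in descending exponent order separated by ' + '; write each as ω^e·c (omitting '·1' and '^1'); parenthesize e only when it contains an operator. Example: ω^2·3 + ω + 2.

ω^(ω + 1) + ω^ω + 1

(0) 14|_2 = 2^(2 + 1) + 2^2 + 2 ↦ 3^(3 + 1) + 3^3 + 3|_3 = 111 ⇒ 110
(1) 110|_3 = 3^(3 + 1) + 3^3 + 2 ↦ 4^(4 + 1) + 4^4 + 2|_4 = 1282 ⇒ 1281
(2) 1281|_4 = 4^(4 + 1) + 4^4 + 1 ↦ 5^(5 + 1) + 5^5 + 1|_5 = 18751 ⇒ 18750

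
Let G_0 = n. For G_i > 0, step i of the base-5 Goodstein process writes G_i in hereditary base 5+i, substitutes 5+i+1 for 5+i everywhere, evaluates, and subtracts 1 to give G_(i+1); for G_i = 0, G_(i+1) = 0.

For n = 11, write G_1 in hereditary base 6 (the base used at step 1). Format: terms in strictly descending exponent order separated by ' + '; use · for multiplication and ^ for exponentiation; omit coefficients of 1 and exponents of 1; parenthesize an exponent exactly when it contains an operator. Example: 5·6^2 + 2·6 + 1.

base 5: 11 = 2·5 + 1; at 6: 2·6 + 1 = 13; next = 12
base 6: 12 = 2·6; at 7: 2·7 = 14; next = 13

2·6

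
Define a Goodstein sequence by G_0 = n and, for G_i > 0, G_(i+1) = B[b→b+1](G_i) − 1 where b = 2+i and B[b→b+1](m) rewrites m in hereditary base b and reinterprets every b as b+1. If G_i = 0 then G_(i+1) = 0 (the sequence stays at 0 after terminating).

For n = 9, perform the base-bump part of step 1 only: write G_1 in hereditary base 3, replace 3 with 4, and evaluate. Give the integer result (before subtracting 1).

1024

base 2: 9 = 2^(2 + 1) + 1; at 3: 3^(3 + 1) + 1 = 82; next = 81
base 3: 81 = 3^(3 + 1); at 4: 4^(4 + 1) = 1024; next = 1023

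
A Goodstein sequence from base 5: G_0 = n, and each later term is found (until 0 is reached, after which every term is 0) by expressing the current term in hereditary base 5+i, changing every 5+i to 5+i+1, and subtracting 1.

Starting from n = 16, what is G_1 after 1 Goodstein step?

18

16 —HB5→ 3·5 + 1 —bump→ 3·6 + 1 = 19 —(−1)→ 18
18 —HB6→ 3·6 —bump→ 3·7 = 21 —(−1)→ 20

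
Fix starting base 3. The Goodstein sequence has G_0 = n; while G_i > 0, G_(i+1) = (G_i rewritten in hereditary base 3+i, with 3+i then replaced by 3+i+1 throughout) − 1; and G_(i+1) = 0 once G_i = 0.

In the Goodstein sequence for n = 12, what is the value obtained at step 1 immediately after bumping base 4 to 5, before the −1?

step 0: 12 = 3^2 + 3; sub 4 for 3: 4^2 + 4; = 20; G_1 = 20−1 = 19
step 1: 19 = 4^2 + 3; sub 5 for 4: 5^2 + 3; = 28; G_2 = 28−1 = 27

28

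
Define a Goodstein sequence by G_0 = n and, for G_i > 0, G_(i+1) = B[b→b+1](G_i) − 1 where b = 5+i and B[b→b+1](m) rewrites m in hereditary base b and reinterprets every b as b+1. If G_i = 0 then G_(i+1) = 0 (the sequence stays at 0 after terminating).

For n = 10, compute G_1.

10 —HB5→ 2·5 —bump→ 2·6 = 12 —(−1)→ 11
11 —HB6→ 6 + 5 —bump→ 7 + 5 = 12 —(−1)→ 11

11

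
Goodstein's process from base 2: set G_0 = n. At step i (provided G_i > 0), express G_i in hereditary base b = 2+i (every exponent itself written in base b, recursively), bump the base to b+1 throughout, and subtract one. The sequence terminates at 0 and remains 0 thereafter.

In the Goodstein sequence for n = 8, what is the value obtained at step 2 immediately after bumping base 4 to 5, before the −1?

6311

[0] 8 ≡ 2^(2 + 1) (base 2). Lift 3: 81. −1: 80.
[1] 80 ≡ 2·3^3 + 2·3^2 + 2·3 + 2 (base 3). Lift 4: 554. −1: 553.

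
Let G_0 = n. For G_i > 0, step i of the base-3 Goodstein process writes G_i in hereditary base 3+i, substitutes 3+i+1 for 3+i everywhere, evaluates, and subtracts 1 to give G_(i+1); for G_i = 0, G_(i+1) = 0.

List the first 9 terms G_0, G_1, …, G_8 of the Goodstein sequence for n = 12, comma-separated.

12, 19, 27, 37, 49, 63, 69, 75, 81

12 —HB3→ 3^2 + 3 —bump→ 4^2 + 4 = 20 —(−1)→ 19
19 —HB4→ 4^2 + 3 —bump→ 5^2 + 3 = 28 —(−1)→ 27
27 —HB5→ 5^2 + 2 —bump→ 6^2 + 2 = 38 —(−1)→ 37
37 —HB6→ 6^2 + 1 —bump→ 7^2 + 1 = 50 —(−1)→ 49
49 —HB7→ 7^2 —bump→ 8^2 = 64 —(−1)→ 63
63 —HB8→ 7·8 + 7 —bump→ 7·9 + 7 = 70 —(−1)→ 69
69 —HB9→ 7·9 + 6 —bump→ 7·10 + 6 = 76 —(−1)→ 75
75 —HB10→ 7·10 + 5 —bump→ 7·11 + 5 = 82 —(−1)→ 81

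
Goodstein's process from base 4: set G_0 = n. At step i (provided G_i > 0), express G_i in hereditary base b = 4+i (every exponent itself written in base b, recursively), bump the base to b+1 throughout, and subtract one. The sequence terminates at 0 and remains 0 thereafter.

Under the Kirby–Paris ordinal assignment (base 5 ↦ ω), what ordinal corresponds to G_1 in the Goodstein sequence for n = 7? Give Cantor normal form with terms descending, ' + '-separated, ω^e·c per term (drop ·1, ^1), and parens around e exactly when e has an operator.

ω + 2

step 0: 7 = 4 + 3; sub 5 for 4: 5 + 3; = 8; G_1 = 8−1 = 7
step 1: 7 = 5 + 2; sub 6 for 5: 6 + 2; = 8; G_2 = 8−1 = 7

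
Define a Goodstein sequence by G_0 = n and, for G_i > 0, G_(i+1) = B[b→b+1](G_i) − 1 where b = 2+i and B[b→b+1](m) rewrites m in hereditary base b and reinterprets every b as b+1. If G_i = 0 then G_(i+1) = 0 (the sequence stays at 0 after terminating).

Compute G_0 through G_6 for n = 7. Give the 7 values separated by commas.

step 0: 7 = 2^2 + 2 + 1; sub 3 for 2: 3^3 + 3 + 1; = 31; G_1 = 31−1 = 30
step 1: 30 = 3^3 + 3; sub 4 for 3: 4^4 + 4; = 260; G_2 = 260−1 = 259
step 2: 259 = 4^4 + 3; sub 5 for 4: 5^5 + 3; = 3128; G_3 = 3128−1 = 3127
step 3: 3127 = 5^5 + 2; sub 6 for 5: 6^6 + 2; = 46658; G_4 = 46658−1 = 46657
step 4: 46657 = 6^6 + 1; sub 7 for 6: 7^7 + 1; = 823544; G_5 = 823544−1 = 823543
step 5: 823543 = 7^7; sub 8 for 7: 8^8; = 16777216; G_6 = 16777216−1 = 16777215

7, 30, 259, 3127, 46657, 823543, 16777215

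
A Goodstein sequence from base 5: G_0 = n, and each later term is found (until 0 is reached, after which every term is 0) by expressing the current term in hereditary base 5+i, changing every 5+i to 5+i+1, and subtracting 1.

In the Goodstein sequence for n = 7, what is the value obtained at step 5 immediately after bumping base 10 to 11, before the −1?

base 5: 7 = 5 + 2; at 6: 6 + 2 = 8; next = 7
base 6: 7 = 6 + 1; at 7: 7 + 1 = 8; next = 7
base 7: 7 = 7; at 8: 8 = 8; next = 7
base 8: 7 = 7; at 9: 7 = 7; next = 6
base 9: 6 = 6; at 10: 6 = 6; next = 5

5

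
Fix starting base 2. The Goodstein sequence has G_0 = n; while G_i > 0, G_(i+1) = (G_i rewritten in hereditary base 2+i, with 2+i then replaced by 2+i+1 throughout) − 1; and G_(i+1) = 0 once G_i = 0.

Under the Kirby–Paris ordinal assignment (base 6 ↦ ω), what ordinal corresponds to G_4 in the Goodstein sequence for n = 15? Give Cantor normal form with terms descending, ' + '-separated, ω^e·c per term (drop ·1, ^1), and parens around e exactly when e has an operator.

G_0=15  [base 2] 2^(2 + 1) + 2^2 + 2 + 1  →[2↦3]→  3^(3 + 1) + 3^3 + 3 + 1 = 112  −1 ⇒ G_1=111
G_1=111  [base 3] 3^(3 + 1) + 3^3 + 3  →[3↦4]→  4^(4 + 1) + 4^4 + 4 = 1284  −1 ⇒ G_2=1283
G_2=1283  [base 4] 4^(4 + 1) + 4^4 + 3  →[4↦5]→  5^(5 + 1) + 5^5 + 3 = 18753  −1 ⇒ G_3=18752
G_3=18752  [base 5] 5^(5 + 1) + 5^5 + 2  →[5↦6]→  6^(6 + 1) + 6^6 + 2 = 326594  −1 ⇒ G_4=326593
G_4=326593  [base 6] 6^(6 + 1) + 6^6 + 1  →[6↦7]→  7^(7 + 1) + 7^7 + 1 = 6588345  −1 ⇒ G_5=6588344

ω^(ω + 1) + ω^ω + 1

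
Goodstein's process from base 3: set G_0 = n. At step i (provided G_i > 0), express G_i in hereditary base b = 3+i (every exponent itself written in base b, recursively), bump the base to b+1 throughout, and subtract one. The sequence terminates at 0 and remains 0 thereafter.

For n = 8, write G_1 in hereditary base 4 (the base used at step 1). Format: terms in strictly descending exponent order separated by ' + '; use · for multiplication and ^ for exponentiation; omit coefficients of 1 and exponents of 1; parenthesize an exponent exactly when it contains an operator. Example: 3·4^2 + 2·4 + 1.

2·4 + 1

step 0: 8 = 2·3 + 2; sub 4 for 3: 2·4 + 2; = 10; G_1 = 10−1 = 9
step 1: 9 = 2·4 + 1; sub 5 for 4: 2·5 + 1; = 11; G_2 = 11−1 = 10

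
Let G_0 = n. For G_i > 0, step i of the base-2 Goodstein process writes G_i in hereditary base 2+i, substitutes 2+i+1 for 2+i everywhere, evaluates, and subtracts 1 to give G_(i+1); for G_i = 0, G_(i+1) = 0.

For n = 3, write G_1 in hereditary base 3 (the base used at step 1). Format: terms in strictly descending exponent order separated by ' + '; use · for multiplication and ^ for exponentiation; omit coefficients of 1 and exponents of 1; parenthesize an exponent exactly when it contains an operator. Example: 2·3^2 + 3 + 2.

3

G_0 = 3. HB_2(3) = 2 + 1. Bump = 4. G_1 = 3.
G_1 = 3. HB_3(3) = 3. Bump = 4. G_2 = 3.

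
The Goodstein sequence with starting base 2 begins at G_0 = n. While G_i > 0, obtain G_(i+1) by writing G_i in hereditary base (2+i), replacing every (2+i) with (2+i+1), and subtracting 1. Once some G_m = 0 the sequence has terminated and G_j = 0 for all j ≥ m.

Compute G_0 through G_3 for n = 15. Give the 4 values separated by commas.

15 —HB2→ 2^(2 + 1) + 2^2 + 2 + 1 —bump→ 3^(3 + 1) + 3^3 + 3 + 1 = 112 —(−1)→ 111
111 —HB3→ 3^(3 + 1) + 3^3 + 3 —bump→ 4^(4 + 1) + 4^4 + 4 = 1284 —(−1)→ 1283
1283 —HB4→ 4^(4 + 1) + 4^4 + 3 —bump→ 5^(5 + 1) + 5^5 + 3 = 18753 —(−1)→ 18752

15, 111, 1283, 18752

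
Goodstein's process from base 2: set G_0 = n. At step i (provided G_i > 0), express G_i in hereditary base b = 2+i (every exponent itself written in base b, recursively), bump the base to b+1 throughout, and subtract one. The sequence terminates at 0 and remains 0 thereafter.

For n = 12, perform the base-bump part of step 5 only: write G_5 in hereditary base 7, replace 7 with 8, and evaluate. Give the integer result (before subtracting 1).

134217868

step 0: 12 = 2^(2 + 1) + 2^2; sub 3 for 2: 3^(3 + 1) + 3^3; = 108; G_1 = 108−1 = 107
step 1: 107 = 3^(3 + 1) + 2·3^2 + 2·3 + 2; sub 4 for 3: 4^(4 + 1) + 2·4^2 + 2·4 + 2; = 1066; G_2 = 1066−1 = 1065
step 2: 1065 = 4^(4 + 1) + 2·4^2 + 2·4 + 1; sub 5 for 4: 5^(5 + 1) + 2·5^2 + 2·5 + 1; = 15686; G_3 = 15686−1 = 15685
step 3: 15685 = 5^(5 + 1) + 2·5^2 + 2·5; sub 6 for 5: 6^(6 + 1) + 2·6^2 + 2·6; = 280020; G_4 = 280020−1 = 280019
step 4: 280019 = 6^(6 + 1) + 2·6^2 + 6 + 5; sub 7 for 6: 7^(7 + 1) + 2·7^2 + 7 + 5; = 5764911; G_5 = 5764911−1 = 5764910
step 5: 5764910 = 7^(7 + 1) + 2·7^2 + 7 + 4; sub 8 for 7: 8^(8 + 1) + 2·8^2 + 8 + 4; = 134217868; G_6 = 134217868−1 = 134217867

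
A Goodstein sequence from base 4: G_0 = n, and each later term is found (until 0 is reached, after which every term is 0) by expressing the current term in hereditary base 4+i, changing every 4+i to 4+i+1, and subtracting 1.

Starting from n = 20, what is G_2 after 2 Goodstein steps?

[0] 20 ≡ 4^2 + 4 (base 4). Lift 5: 30. −1: 29.
[1] 29 ≡ 5^2 + 4 (base 5). Lift 6: 40. −1: 39.
[2] 39 ≡ 6^2 + 3 (base 6). Lift 7: 52. −1: 51.

39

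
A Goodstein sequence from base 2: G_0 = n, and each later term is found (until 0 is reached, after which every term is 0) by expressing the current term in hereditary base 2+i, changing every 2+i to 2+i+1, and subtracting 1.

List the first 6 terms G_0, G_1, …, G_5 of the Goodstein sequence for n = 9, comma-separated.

9, 81, 1023, 9842, 140743, 2471826

G_0 = 9. HB_2(9) = 2^(2 + 1) + 1. Bump = 82. G_1 = 81.
G_1 = 81. HB_3(81) = 3^(3 + 1). Bump = 1024. G_2 = 1023.
G_2 = 1023. HB_4(1023) = 3·4^4 + 3·4^3 + 3·4^2 + 3·4 + 3. Bump = 9843. G_3 = 9842.
G_3 = 9842. HB_5(9842) = 3·5^5 + 3·5^3 + 3·5^2 + 3·5 + 2. Bump = 140744. G_4 = 140743.
G_4 = 140743. HB_6(140743) = 3·6^6 + 3·6^3 + 3·6^2 + 3·6 + 1. Bump = 2471827. G_5 = 2471826.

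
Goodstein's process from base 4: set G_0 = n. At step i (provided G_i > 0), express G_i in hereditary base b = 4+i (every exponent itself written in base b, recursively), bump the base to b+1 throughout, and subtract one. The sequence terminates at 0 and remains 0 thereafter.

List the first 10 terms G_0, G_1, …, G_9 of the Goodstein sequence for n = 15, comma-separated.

step 0: 15 = 3·4 + 3; sub 5 for 4: 3·5 + 3; = 18; G_1 = 18−1 = 17
step 1: 17 = 3·5 + 2; sub 6 for 5: 3·6 + 2; = 20; G_2 = 20−1 = 19
step 2: 19 = 3·6 + 1; sub 7 for 6: 3·7 + 1; = 22; G_3 = 22−1 = 21
step 3: 21 = 3·7; sub 8 for 7: 3·8; = 24; G_4 = 24−1 = 23
step 4: 23 = 2·8 + 7; sub 9 for 8: 2·9 + 7; = 25; G_5 = 25−1 = 24
step 5: 24 = 2·9 + 6; sub 10 for 9: 2·10 + 6; = 26; G_6 = 26−1 = 25
step 6: 25 = 2·10 + 5; sub 11 for 10: 2·11 + 5; = 27; G_7 = 27−1 = 26
step 7: 26 = 2·11 + 4; sub 12 for 11: 2·12 + 4; = 28; G_8 = 28−1 = 27
step 8: 27 = 2·12 + 3; sub 13 for 12: 2·13 + 3; = 29; G_9 = 29−1 = 28

15, 17, 19, 21, 23, 24, 25, 26, 27, 28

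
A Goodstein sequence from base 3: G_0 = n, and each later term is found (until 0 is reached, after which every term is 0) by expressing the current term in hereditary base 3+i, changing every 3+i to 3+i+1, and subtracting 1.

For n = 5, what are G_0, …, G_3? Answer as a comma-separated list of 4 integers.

5, 5, 5, 5

[0] 5 ≡ 3 + 2 (base 3). Lift 4: 6. −1: 5.
[1] 5 ≡ 4 + 1 (base 4). Lift 5: 6. −1: 5.
[2] 5 ≡ 5 (base 5). Lift 6: 6. −1: 5.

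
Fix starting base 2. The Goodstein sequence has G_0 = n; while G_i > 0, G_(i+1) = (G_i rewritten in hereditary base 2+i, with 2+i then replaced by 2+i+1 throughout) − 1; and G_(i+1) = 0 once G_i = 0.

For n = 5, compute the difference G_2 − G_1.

(0) 5|_2 = 2^2 + 1 ↦ 3^3 + 1|_3 = 28 ⇒ 27
(1) 27|_3 = 3^3 ↦ 4^4|_4 = 256 ⇒ 255

228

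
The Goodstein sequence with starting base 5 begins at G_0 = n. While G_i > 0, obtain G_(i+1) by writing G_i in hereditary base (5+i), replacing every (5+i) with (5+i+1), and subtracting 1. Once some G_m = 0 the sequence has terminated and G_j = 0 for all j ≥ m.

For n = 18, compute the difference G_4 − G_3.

G_0 = 18. HB_5(18) = 3·5 + 3. Bump = 21. G_1 = 20.
G_1 = 20. HB_6(20) = 3·6 + 2. Bump = 23. G_2 = 22.
G_2 = 22. HB_7(22) = 3·7 + 1. Bump = 25. G_3 = 24.
G_3 = 24. HB_8(24) = 3·8. Bump = 27. G_4 = 26.

2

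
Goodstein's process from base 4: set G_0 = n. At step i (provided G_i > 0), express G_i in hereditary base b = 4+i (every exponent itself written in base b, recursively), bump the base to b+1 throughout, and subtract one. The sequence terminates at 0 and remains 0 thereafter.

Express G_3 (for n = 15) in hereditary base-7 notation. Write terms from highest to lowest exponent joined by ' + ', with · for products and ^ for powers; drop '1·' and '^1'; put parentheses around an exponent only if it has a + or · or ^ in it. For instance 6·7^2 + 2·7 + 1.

3·7

base 4: 15 = 3·4 + 3; at 5: 3·5 + 3 = 18; next = 17
base 5: 17 = 3·5 + 2; at 6: 3·6 + 2 = 20; next = 19
base 6: 19 = 3·6 + 1; at 7: 3·7 + 1 = 22; next = 21
base 7: 21 = 3·7; at 8: 3·8 = 24; next = 23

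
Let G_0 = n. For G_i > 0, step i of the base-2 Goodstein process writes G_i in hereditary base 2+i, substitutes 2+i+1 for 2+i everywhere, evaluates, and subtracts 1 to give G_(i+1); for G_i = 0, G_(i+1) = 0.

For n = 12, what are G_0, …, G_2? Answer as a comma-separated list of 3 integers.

G_0 = 12. HB_2(12) = 2^(2 + 1) + 2^2. Bump = 108. G_1 = 107.
G_1 = 107. HB_3(107) = 3^(3 + 1) + 2·3^2 + 2·3 + 2. Bump = 1066. G_2 = 1065.

12, 107, 1065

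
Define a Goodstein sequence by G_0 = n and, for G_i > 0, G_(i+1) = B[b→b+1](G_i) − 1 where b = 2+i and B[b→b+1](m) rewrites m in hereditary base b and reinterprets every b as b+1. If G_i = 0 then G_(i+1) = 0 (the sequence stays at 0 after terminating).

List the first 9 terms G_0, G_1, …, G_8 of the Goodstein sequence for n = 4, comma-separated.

base 2: 4 = 2^2; at 3: 3^3 = 27; next = 26
base 3: 26 = 2·3^2 + 2·3 + 2; at 4: 2·4^2 + 2·4 + 2 = 42; next = 41
base 4: 41 = 2·4^2 + 2·4 + 1; at 5: 2·5^2 + 2·5 + 1 = 61; next = 60
base 5: 60 = 2·5^2 + 2·5; at 6: 2·6^2 + 2·6 = 84; next = 83
base 6: 83 = 2·6^2 + 6 + 5; at 7: 2·7^2 + 7 + 5 = 110; next = 109
base 7: 109 = 2·7^2 + 7 + 4; at 8: 2·8^2 + 8 + 4 = 140; next = 139
base 8: 139 = 2·8^2 + 8 + 3; at 9: 2·9^2 + 9 + 3 = 174; next = 173
base 9: 173 = 2·9^2 + 9 + 2; at 10: 2·10^2 + 10 + 2 = 212; next = 211

4, 26, 41, 60, 83, 109, 139, 173, 211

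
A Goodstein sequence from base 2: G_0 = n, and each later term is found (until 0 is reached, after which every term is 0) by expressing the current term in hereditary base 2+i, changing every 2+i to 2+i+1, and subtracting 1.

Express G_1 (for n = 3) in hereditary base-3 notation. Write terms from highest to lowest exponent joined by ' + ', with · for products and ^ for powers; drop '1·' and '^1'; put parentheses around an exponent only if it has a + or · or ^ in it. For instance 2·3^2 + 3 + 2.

G_0 = 3. HB_2(3) = 2 + 1. Bump = 4. G_1 = 3.
G_1 = 3. HB_3(3) = 3. Bump = 4. G_2 = 3.

3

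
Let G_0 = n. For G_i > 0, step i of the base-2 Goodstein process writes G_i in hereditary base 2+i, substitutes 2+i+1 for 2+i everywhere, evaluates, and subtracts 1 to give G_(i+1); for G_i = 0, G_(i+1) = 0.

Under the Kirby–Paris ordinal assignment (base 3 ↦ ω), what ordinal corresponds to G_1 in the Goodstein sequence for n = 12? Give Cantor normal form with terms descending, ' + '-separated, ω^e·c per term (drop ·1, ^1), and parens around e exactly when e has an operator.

ω^(ω + 1) + ω^2·2 + ω·2 + 2

G_0 = 12. HB_2(12) = 2^(2 + 1) + 2^2. Bump = 108. G_1 = 107.
G_1 = 107. HB_3(107) = 3^(3 + 1) + 2·3^2 + 2·3 + 2. Bump = 1066. G_2 = 1065.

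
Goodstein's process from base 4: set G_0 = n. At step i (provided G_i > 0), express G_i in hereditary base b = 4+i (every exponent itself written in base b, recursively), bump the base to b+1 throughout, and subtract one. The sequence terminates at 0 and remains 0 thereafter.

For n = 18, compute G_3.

(0) 18|_4 = 4^2 + 2 ↦ 5^2 + 2|_5 = 27 ⇒ 26
(1) 26|_5 = 5^2 + 1 ↦ 6^2 + 1|_6 = 37 ⇒ 36
(2) 36|_6 = 6^2 ↦ 7^2|_7 = 49 ⇒ 48
(3) 48|_7 = 6·7 + 6 ↦ 6·8 + 6|_8 = 54 ⇒ 53

48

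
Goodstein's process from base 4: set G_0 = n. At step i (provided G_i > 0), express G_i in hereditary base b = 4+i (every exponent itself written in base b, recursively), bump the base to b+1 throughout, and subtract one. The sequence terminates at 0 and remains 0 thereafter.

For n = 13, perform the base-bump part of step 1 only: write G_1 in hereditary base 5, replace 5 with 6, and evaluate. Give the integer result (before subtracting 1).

13 —HB4→ 3·4 + 1 —bump→ 3·5 + 1 = 16 —(−1)→ 15
15 —HB5→ 3·5 —bump→ 3·6 = 18 —(−1)→ 17

18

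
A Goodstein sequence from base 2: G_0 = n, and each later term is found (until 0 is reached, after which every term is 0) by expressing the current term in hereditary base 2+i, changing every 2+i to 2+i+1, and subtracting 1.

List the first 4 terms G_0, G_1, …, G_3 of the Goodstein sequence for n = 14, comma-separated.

(0) 14|_2 = 2^(2 + 1) + 2^2 + 2 ↦ 3^(3 + 1) + 3^3 + 3|_3 = 111 ⇒ 110
(1) 110|_3 = 3^(3 + 1) + 3^3 + 2 ↦ 4^(4 + 1) + 4^4 + 2|_4 = 1282 ⇒ 1281
(2) 1281|_4 = 4^(4 + 1) + 4^4 + 1 ↦ 5^(5 + 1) + 5^5 + 1|_5 = 18751 ⇒ 18750

14, 110, 1281, 18750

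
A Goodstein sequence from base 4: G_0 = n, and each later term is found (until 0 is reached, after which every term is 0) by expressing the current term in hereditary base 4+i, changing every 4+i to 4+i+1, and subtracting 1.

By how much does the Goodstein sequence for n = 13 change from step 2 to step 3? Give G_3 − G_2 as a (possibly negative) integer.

i=0: 13 = 3·4 + 1 (b=4); 4→5: 3·5 + 1 = 16; 16−1 = 15
i=1: 15 = 3·5 (b=5); 5→6: 3·6 = 18; 18−1 = 17
i=2: 17 = 2·6 + 5 (b=6); 6→7: 2·7 + 5 = 19; 19−1 = 18

1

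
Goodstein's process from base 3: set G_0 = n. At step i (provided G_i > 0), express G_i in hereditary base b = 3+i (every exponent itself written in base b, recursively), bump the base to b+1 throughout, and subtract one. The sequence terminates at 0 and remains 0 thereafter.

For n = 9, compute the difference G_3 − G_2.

2

(0) 9|_3 = 3^2 ↦ 4^2|_4 = 16 ⇒ 15
(1) 15|_4 = 3·4 + 3 ↦ 3·5 + 3|_5 = 18 ⇒ 17
(2) 17|_5 = 3·5 + 2 ↦ 3·6 + 2|_6 = 20 ⇒ 19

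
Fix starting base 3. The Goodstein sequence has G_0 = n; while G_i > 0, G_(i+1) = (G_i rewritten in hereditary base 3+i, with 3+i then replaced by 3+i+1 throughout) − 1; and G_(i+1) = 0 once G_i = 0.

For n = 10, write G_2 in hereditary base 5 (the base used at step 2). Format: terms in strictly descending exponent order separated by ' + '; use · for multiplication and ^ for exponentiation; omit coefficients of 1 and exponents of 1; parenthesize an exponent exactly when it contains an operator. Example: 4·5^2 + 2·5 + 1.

i=0: 10 = 3^2 + 1 (b=3); 3→4: 4^2 + 1 = 17; 17−1 = 16
i=1: 16 = 4^2 (b=4); 4→5: 5^2 = 25; 25−1 = 24

4·5 + 4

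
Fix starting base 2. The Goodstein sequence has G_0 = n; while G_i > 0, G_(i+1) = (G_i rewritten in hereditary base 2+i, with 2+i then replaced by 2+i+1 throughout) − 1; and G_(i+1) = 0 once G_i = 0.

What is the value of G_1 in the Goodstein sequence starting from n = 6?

29

i=0: 6 = 2^2 + 2 (b=2); 2→3: 3^3 + 3 = 30; 30−1 = 29
i=1: 29 = 3^3 + 2 (b=3); 3→4: 4^4 + 2 = 258; 258−1 = 257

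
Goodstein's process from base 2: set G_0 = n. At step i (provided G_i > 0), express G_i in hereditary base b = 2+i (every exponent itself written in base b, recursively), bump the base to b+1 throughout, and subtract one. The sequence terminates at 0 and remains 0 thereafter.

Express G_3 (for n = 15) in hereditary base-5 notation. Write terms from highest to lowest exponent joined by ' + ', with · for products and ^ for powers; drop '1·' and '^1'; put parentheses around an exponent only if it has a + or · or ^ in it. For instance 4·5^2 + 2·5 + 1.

5^(5 + 1) + 5^5 + 2

i=0: 15 = 2^(2 + 1) + 2^2 + 2 + 1 (b=2); 2→3: 3^(3 + 1) + 3^3 + 3 + 1 = 112; 112−1 = 111
i=1: 111 = 3^(3 + 1) + 3^3 + 3 (b=3); 3→4: 4^(4 + 1) + 4^4 + 4 = 1284; 1284−1 = 1283
i=2: 1283 = 4^(4 + 1) + 4^4 + 3 (b=4); 4→5: 5^(5 + 1) + 5^5 + 3 = 18753; 18753−1 = 18752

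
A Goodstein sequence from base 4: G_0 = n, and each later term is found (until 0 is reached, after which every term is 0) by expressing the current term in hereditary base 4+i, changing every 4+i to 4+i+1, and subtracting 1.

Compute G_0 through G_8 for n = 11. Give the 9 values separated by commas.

11, 12, 13, 14, 15, 15, 15, 15, 15

[0] 11 ≡ 2·4 + 3 (base 4). Lift 5: 13. −1: 12.
[1] 12 ≡ 2·5 + 2 (base 5). Lift 6: 14. −1: 13.
[2] 13 ≡ 2·6 + 1 (base 6). Lift 7: 15. −1: 14.
[3] 14 ≡ 2·7 (base 7). Lift 8: 16. −1: 15.
[4] 15 ≡ 8 + 7 (base 8). Lift 9: 16. −1: 15.
[5] 15 ≡ 9 + 6 (base 9). Lift 10: 16. −1: 15.
[6] 15 ≡ 10 + 5 (base 10). Lift 11: 16. −1: 15.
[7] 15 ≡ 11 + 4 (base 11). Lift 12: 16. −1: 15.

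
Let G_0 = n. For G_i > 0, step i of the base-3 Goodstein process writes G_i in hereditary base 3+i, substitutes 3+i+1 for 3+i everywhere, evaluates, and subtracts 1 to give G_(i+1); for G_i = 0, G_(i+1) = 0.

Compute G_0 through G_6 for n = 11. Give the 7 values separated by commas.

11, 17, 25, 35, 39, 43, 47

(0) 11|_3 = 3^2 + 2 ↦ 4^2 + 2|_4 = 18 ⇒ 17
(1) 17|_4 = 4^2 + 1 ↦ 5^2 + 1|_5 = 26 ⇒ 25
(2) 25|_5 = 5^2 ↦ 6^2|_6 = 36 ⇒ 35
(3) 35|_6 = 5·6 + 5 ↦ 5·7 + 5|_7 = 40 ⇒ 39
(4) 39|_7 = 5·7 + 4 ↦ 5·8 + 4|_8 = 44 ⇒ 43
(5) 43|_8 = 5·8 + 3 ↦ 5·9 + 3|_9 = 48 ⇒ 47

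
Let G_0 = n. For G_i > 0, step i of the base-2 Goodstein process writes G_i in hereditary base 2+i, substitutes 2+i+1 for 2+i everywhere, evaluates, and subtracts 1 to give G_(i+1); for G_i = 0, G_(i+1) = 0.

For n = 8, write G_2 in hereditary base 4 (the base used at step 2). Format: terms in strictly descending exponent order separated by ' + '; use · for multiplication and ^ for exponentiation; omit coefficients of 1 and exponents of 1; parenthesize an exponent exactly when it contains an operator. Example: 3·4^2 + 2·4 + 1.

[0] 8 ≡ 2^(2 + 1) (base 2). Lift 3: 81. −1: 80.
[1] 80 ≡ 2·3^3 + 2·3^2 + 2·3 + 2 (base 3). Lift 4: 554. −1: 553.
[2] 553 ≡ 2·4^4 + 2·4^2 + 2·4 + 1 (base 4). Lift 5: 6311. −1: 6310.

2·4^4 + 2·4^2 + 2·4 + 1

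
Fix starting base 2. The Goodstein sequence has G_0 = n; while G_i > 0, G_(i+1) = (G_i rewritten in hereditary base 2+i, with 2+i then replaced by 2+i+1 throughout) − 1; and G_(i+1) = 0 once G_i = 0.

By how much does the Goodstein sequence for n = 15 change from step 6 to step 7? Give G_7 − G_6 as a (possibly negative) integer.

15 —HB2→ 2^(2 + 1) + 2^2 + 2 + 1 —bump→ 3^(3 + 1) + 3^3 + 3 + 1 = 112 —(−1)→ 111
111 —HB3→ 3^(3 + 1) + 3^3 + 3 —bump→ 4^(4 + 1) + 4^4 + 4 = 1284 —(−1)→ 1283
1283 —HB4→ 4^(4 + 1) + 4^4 + 3 —bump→ 5^(5 + 1) + 5^5 + 3 = 18753 —(−1)→ 18752
18752 —HB5→ 5^(5 + 1) + 5^5 + 2 —bump→ 6^(6 + 1) + 6^6 + 2 = 326594 —(−1)→ 326593
326593 —HB6→ 6^(6 + 1) + 6^6 + 1 —bump→ 7^(7 + 1) + 7^7 + 1 = 6588345 —(−1)→ 6588344
6588344 —HB7→ 7^(7 + 1) + 7^7 —bump→ 8^(8 + 1) + 8^8 = 150994944 —(−1)→ 150994943
150994943 —HB8→ 8^(8 + 1) + 7·8^7 + 7·8^6 + 7·8^5 + 7·8^4 + 7·8^3 + 7·8^2 + 7·8 + 7 —bump→ 9^(9 + 1) + 7·9^7 + 7·9^6 + 7·9^5 + 7·9^4 + 7·9^3 + 7·9^2 + 7·9 + 7 = 3524450281 —(−1)→ 3524450280

3373455337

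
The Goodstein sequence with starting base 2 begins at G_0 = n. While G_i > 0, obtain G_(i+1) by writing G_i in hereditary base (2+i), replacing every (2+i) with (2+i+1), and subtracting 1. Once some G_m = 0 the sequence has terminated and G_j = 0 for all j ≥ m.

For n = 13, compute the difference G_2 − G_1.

1171

(0) 13|_2 = 2^(2 + 1) + 2^2 + 1 ↦ 3^(3 + 1) + 3^3 + 1|_3 = 109 ⇒ 108
(1) 108|_3 = 3^(3 + 1) + 3^3 ↦ 4^(4 + 1) + 4^4|_4 = 1280 ⇒ 1279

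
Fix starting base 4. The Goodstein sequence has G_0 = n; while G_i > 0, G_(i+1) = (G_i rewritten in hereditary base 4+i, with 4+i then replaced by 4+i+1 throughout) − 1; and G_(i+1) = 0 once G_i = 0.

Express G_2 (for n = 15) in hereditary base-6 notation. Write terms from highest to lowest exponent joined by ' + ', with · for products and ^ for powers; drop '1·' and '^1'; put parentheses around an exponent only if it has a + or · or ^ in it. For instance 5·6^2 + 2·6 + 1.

i=0: 15 = 3·4 + 3 (b=4); 4→5: 3·5 + 3 = 18; 18−1 = 17
i=1: 17 = 3·5 + 2 (b=5); 5→6: 3·6 + 2 = 20; 20−1 = 19

3·6 + 1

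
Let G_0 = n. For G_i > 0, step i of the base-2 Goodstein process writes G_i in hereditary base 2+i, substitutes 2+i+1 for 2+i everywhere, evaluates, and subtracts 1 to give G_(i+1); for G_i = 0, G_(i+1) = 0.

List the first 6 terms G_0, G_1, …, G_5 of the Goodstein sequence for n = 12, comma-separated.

(0) 12|_2 = 2^(2 + 1) + 2^2 ↦ 3^(3 + 1) + 3^3|_3 = 108 ⇒ 107
(1) 107|_3 = 3^(3 + 1) + 2·3^2 + 2·3 + 2 ↦ 4^(4 + 1) + 2·4^2 + 2·4 + 2|_4 = 1066 ⇒ 1065
(2) 1065|_4 = 4^(4 + 1) + 2·4^2 + 2·4 + 1 ↦ 5^(5 + 1) + 2·5^2 + 2·5 + 1|_5 = 15686 ⇒ 15685
(3) 15685|_5 = 5^(5 + 1) + 2·5^2 + 2·5 ↦ 6^(6 + 1) + 2·6^2 + 2·6|_6 = 280020 ⇒ 280019
(4) 280019|_6 = 6^(6 + 1) + 2·6^2 + 6 + 5 ↦ 7^(7 + 1) + 2·7^2 + 7 + 5|_7 = 5764911 ⇒ 5764910

12, 107, 1065, 15685, 280019, 5764910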